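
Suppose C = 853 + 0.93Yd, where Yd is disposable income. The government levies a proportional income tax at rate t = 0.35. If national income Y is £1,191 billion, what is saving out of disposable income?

Yd = (1 − 0.35)(1191) = 0.65(1191) = 774.15
C = 853 + 0.93(774.15) = 853 + 719.9595 = 1572.9595
S = Yd − C = 774.15 − 1572.9595 = -798.8095

S = -798.8095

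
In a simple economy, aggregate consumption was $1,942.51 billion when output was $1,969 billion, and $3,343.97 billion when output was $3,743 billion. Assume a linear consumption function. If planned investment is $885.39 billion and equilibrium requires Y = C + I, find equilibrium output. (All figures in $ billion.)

MPC = (3343.97 − 1942.51)/(3743 − 1969) = 1401.46/1774 = 0.79
a = 1942.51 − 0.79(1969) = 387
Equilibrium: Y = 387 + 0.79Y + 885.39
0.21Y = 1272.39, so Y = 1272.39/0.21 = 6059

Y = 6059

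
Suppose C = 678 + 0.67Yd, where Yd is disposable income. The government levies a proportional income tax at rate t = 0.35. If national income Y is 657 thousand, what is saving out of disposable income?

S = -537.0735

Yd = (1 − 0.35)(657) = 0.65(657) = 427.05
C = 678 + 0.67(427.05) = 678 + 286.1235 = 964.1235
S = Yd − C = 427.05 − 964.1235 = -537.0735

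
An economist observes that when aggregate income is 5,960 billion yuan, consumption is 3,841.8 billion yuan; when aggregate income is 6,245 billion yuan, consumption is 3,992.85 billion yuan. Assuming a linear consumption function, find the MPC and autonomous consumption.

MPC = ΔC/ΔY = (3992.85 − 3841.8)/(6245 − 5960) = 151.05/285 = 0.53
a = C − MPC·Y = 3841.8 − 0.53(5960) = 3841.8 − 3158.8 = 683

MPC = 0.53; a = 683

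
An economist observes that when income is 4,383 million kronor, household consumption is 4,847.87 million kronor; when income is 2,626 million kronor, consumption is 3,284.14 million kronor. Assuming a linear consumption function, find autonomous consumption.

a = 947

MPC = ΔC/ΔY = (4847.87 − 3284.14)/(4383 − 2626) = 1563.73/1757 = 0.89
a = C − MPC·Y = 3284.14 − 0.89(2626) = 3284.14 − 2337.14 = 947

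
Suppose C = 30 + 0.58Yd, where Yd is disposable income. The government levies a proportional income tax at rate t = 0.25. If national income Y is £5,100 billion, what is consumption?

Yd = (1 − 0.25)(5100) = 0.75(5100) = 3825
C = 30 + 0.58(3825) = 30 + 2218.5 = 2248.5

C = 2248.5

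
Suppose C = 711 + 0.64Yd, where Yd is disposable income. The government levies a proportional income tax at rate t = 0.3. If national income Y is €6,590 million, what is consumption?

C = 3663.32

Yd = (1 − 0.3)(6590) = 0.7(6590) = 4613
C = 711 + 0.64(4613) = 711 + 2952.32 = 3663.32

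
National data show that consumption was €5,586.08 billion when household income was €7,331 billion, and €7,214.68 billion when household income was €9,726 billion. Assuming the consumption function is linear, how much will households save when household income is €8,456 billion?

S = 2104.92

MPC = (7214.68 − 5586.08)/(9726 − 7331) = 1628.6/2395 = 0.68
a = 5586.08 − 0.68(7331) = 5586.08 − 4985.08 = 601
C = 601 + 0.68(8456) = 6351.08
S = 8456 − 6351.08 = 2104.92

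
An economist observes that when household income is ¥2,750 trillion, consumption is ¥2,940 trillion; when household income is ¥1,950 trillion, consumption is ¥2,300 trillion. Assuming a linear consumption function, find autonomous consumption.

MPC = ΔC/ΔY = (2940 − 2300)/(2750 − 1950) = 640/800 = 0.8
a = C − MPC·Y = 2300 − 0.8(1950) = 2300 − 1560 = 740

a = 740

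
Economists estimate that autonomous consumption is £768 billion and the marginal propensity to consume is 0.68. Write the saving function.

S = -768 + 0.32Y

S = Y − C = Y − (768 + 0.68Y) = -768 + (1 − 0.68)Y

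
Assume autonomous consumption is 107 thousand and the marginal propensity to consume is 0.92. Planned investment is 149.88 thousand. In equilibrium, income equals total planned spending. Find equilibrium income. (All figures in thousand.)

Y = C + I = 107 + 0.92Y + 149.88
Y − 0.92Y = 256.88
0.08Y = 256.88, so Y = 256.88/0.08 = 3211

Y = 3211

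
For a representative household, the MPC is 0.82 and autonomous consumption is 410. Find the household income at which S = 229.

Y = 3550

S = Y − C = -410 + 0.18Y
-410 + 0.18Y = 229, so 0.18Y = 639 and Y = 3550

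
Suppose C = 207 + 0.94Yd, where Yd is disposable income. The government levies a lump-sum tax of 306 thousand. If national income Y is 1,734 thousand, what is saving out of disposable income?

S = -121.32

Yd = Y − T = 1734 − 306 = 1428
C = 207 + 0.94(1428) = 207 + 1342.32 = 1549.32
S = Yd − C = 1428 − 1549.32 = -121.32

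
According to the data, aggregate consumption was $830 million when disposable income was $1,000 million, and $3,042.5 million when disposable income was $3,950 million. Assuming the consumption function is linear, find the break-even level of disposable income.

Y = 320

MPC = (3042.5 − 830)/(3950 − 1000) = 2212.5/2950 = 0.75
a = 830 − 0.75(1000) = 830 − 750 = 80
Break-even: Y = a/(1−MPC) = 80/0.25 = 320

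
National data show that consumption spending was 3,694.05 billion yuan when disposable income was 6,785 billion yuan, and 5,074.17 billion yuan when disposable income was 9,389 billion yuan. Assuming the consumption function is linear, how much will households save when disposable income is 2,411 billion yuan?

S = 1035.17

MPC = (5074.17 − 3694.05)/(9389 − 6785) = 1380.12/2604 = 0.53
a = 3694.05 − 0.53(6785) = 3694.05 − 3596.05 = 98
C = 98 + 0.53(2411) = 1375.83
S = 2411 − 1375.83 = 1035.17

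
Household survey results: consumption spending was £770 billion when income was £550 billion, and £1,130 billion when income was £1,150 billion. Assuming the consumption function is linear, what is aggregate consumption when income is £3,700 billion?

C = 2660

MPC = (1130 − 770)/(1150 − 550) = 360/600 = 0.6
a = 770 − 0.6(550) = 770 − 330 = 440
C = 440 + 0.6(3700) = 440 + 2220 = 2660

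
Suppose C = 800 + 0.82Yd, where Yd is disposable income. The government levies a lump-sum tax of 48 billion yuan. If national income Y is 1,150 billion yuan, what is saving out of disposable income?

S = -601.64

Yd = Y − T = 1150 − 48 = 1102
C = 800 + 0.82(1102) = 800 + 903.64 = 1703.64
S = Yd − C = 1102 − 1703.64 = -601.64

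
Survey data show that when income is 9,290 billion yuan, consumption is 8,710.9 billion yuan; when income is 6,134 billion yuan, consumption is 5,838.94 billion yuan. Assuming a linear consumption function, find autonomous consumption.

MPC = ΔC/ΔY = (8710.9 − 5838.94)/(9290 − 6134) = 2871.96/3156 = 0.91
a = C − MPC·Y = 5838.94 − 0.91(6134) = 5838.94 − 5581.94 = 257

a = 257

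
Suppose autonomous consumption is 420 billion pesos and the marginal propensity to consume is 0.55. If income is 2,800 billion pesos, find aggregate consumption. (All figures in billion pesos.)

C = 420 + 0.55(2800) = 420 + 1540 = 1960

C = 1960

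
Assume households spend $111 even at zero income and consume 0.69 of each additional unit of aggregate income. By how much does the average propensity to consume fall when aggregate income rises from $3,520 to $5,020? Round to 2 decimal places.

ΔAPC = 0.01

At Y = 3520: C = 111 + 0.69(3520) = 2539.8, APC = 2539.8/3520 = 0.722
At Y = 5020: C = 3574.8, APC = 3574.8/5020 = 0.712
Fall in APC = 0.722 − 0.712 = 0.01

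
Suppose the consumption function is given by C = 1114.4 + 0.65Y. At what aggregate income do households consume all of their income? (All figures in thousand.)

At break-even, C = Y: 1114.4 + 0.65Y = Y
0.35Y = 1114.4, so Y = 1114.4/0.35 = 3184

Y = 3184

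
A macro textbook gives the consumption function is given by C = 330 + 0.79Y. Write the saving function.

S = Y − C = Y − (330 + 0.79Y) = -330 + (1 − 0.79)Y

S = -330 + 0.21Y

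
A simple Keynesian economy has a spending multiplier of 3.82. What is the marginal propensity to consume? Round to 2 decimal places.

MPC = 0.74

k = 1/(1 − MPC), so 1 − MPC = 1/k = 1/3.82 = 0.2618
MPC = 1 − 0.2618 = 0.74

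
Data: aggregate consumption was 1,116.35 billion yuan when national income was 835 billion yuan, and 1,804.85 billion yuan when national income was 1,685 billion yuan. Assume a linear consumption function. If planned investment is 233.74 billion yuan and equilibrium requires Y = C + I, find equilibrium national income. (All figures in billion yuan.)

Y = 3546

MPC = (1804.85 − 1116.35)/(1685 − 835) = 688.5/850 = 0.81
a = 1116.35 − 0.81(835) = 440
Equilibrium: Y = 440 + 0.81Y + 233.74
0.19Y = 673.74, so Y = 673.74/0.19 = 3546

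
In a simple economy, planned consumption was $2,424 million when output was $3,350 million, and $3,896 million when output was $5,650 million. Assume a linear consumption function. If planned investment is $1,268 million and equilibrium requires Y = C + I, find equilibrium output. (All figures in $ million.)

Y = 4300

MPC = (3896 − 2424)/(5650 − 3350) = 1472/2300 = 0.64
a = 2424 − 0.64(3350) = 280
Equilibrium: Y = 280 + 0.64Y + 1268
0.36Y = 1548, so Y = 1548/0.36 = 4300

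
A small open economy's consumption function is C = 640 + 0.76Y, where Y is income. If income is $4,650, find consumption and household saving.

C = 4174; S = 476

C = 640 + 0.76(4650) = 640 + 3534 = 4174
S = Y − C = 4650 − 4174 = 476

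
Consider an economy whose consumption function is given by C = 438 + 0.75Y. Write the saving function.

S = -438 + 0.25Y

S = Y − C = Y − (438 + 0.75Y) = -438 + (1 − 0.75)Y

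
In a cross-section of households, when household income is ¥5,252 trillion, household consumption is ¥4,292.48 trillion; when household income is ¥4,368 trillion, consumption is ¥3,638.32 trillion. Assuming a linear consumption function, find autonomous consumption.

MPC = ΔC/ΔY = (4292.48 − 3638.32)/(5252 − 4368) = 654.16/884 = 0.74
a = C − MPC·Y = 3638.32 − 0.74(4368) = 3638.32 − 3232.32 = 406

a = 406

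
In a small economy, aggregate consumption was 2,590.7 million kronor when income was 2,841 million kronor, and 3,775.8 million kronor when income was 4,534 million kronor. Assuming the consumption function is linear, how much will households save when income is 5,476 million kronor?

MPC = (3775.8 − 2590.7)/(4534 − 2841) = 1185.1/1693 = 0.7
a = 2590.7 − 0.7(2841) = 2590.7 − 1988.7 = 602
C = 602 + 0.7(5476) = 4435.2
S = 5476 − 4435.2 = 1040.8

S = 1040.8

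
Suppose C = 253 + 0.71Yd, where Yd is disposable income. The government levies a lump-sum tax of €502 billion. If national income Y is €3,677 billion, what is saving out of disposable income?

Yd = Y − T = 3677 − 502 = 3175
C = 253 + 0.71(3175) = 253 + 2254.25 = 2507.25
S = Yd − C = 3175 − 2507.25 = 667.75

S = 667.75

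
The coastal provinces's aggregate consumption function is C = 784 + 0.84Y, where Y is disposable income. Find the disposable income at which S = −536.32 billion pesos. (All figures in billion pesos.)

S = Y − C = -784 + 0.16Y
-784 + 0.16Y = -536.32, so 0.16Y = 247.68 and Y = 1548

Y = 1548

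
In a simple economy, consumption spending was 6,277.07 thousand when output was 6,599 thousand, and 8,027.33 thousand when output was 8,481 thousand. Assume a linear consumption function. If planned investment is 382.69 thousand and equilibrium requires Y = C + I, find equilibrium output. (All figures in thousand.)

MPC = (8027.33 − 6277.07)/(8481 − 6599) = 1750.26/1882 = 0.93
a = 6277.07 − 0.93(6599) = 140
Equilibrium: Y = 140 + 0.93Y + 382.69
0.07Y = 522.69, so Y = 522.69/0.07 = 7467

Y = 7467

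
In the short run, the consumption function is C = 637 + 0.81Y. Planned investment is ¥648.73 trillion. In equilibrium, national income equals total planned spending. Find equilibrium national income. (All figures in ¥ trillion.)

Y = C + I = 637 + 0.81Y + 648.73
Y − 0.81Y = 1285.73
0.19Y = 1285.73, so Y = 1285.73/0.19 = 6767

Y = 6767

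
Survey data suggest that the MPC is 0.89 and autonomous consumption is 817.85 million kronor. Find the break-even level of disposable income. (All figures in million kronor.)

Y = 7435

At break-even, C = Y: 817.85 + 0.89Y = Y
0.11Y = 817.85, so Y = 817.85/0.11 = 7435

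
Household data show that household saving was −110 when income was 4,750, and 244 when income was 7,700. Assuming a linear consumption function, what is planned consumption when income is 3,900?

C = 4112

MPS = ΔS/ΔY = (244 − (-110))/(7700 − 4750) = 354/2950 = 0.12
MPC = 1 − MPS = 0.88
Autonomous saving = -110 − 0.12(4750) = -680, so a = 680
C = 680 + 0.88(3900) = 680 + 3432 = 4112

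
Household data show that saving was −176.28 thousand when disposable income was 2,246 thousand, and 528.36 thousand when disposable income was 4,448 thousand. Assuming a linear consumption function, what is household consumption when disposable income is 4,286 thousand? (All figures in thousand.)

MPS = ΔS/ΔY = (528.36 − (-176.28))/(4448 − 2246) = 704.64/2202 = 0.32
MPC = 1 − MPS = 0.68
Autonomous saving = -176.28 − 0.32(2246) = -895, so a = 895
C = 895 + 0.68(4286) = 895 + 2914.48 = 3809.48

C = 3809.48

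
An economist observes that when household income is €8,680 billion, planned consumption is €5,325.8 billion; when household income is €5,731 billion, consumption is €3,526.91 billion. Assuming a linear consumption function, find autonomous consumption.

MPC = ΔC/ΔY = (5325.8 − 3526.91)/(8680 − 5731) = 1798.89/2949 = 0.61
a = C − MPC·Y = 3526.91 − 0.61(5731) = 3526.91 − 3495.91 = 31

a = 31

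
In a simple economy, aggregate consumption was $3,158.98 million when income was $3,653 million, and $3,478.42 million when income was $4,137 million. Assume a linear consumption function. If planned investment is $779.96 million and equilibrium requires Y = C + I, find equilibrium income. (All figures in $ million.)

Y = 4494

MPC = (3478.42 − 3158.98)/(4137 − 3653) = 319.44/484 = 0.66
a = 3158.98 − 0.66(3653) = 748
Equilibrium: Y = 748 + 0.66Y + 779.96
0.34Y = 1527.96, so Y = 1527.96/0.34 = 4494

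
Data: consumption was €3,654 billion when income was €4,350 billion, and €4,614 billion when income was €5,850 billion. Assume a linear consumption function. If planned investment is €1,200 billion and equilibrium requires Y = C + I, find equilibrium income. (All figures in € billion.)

Y = 5750

MPC = (4614 − 3654)/(5850 − 4350) = 960/1500 = 0.64
a = 3654 − 0.64(4350) = 870
Equilibrium: Y = 870 + 0.64Y + 1200
0.36Y = 2070, so Y = 2070/0.36 = 5750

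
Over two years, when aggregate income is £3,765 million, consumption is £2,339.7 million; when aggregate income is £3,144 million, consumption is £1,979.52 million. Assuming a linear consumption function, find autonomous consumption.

MPC = ΔC/ΔY = (2339.7 − 1979.52)/(3765 − 3144) = 360.18/621 = 0.58
a = C − MPC·Y = 1979.52 − 0.58(3144) = 1979.52 − 1823.52 = 156

a = 156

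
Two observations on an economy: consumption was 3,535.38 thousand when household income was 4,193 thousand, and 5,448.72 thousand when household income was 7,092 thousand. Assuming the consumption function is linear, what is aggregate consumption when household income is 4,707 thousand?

MPC = (5448.72 − 3535.38)/(7092 − 4193) = 1913.34/2899 = 0.66
a = 3535.38 − 0.66(4193) = 3535.38 − 2767.38 = 768
C = 768 + 0.66(4707) = 768 + 3106.62 = 3874.62

C = 3874.62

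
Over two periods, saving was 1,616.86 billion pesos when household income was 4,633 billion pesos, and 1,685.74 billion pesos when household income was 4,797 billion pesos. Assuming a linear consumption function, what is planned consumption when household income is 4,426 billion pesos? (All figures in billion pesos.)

C = 2896.08

MPS = ΔS/ΔY = (1685.74 − 1616.86)/(4797 − 4633) = 68.88/164 = 0.42
MPC = 1 − MPS = 0.58
Autonomous saving = 1616.86 − 0.42(4633) = -329, so a = 329
C = 329 + 0.58(4426) = 329 + 2567.08 = 2896.08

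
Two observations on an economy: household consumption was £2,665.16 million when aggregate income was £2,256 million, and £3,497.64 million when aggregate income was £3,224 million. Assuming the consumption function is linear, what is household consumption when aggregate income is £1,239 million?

C = 1790.54

MPC = (3497.64 − 2665.16)/(3224 − 2256) = 832.48/968 = 0.86
a = 2665.16 − 0.86(2256) = 2665.16 − 1940.16 = 725
C = 725 + 0.86(1239) = 725 + 1065.54 = 1790.54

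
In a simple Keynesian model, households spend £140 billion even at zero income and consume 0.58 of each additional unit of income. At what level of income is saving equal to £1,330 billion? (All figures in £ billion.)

S = Y − C = -140 + 0.42Y
-140 + 0.42Y = 1330, so 0.42Y = 1470 and Y = 3500

Y = 3500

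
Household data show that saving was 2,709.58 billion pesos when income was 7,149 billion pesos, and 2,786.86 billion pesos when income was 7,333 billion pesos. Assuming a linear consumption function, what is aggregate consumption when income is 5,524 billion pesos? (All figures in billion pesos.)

C = 3496.92

MPS = ΔS/ΔY = (2786.86 − 2709.58)/(7333 − 7149) = 77.28/184 = 0.42
MPC = 1 − MPS = 0.58
Autonomous saving = 2709.58 − 0.42(7149) = -293, so a = 293
C = 293 + 0.58(5524) = 293 + 3203.92 = 3496.92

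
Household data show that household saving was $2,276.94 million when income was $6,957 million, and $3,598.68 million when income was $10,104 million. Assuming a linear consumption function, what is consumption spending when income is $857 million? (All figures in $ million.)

C = 1142.06

MPS = ΔS/ΔY = (3598.68 − 2276.94)/(10104 − 6957) = 1321.74/3147 = 0.42
MPC = 1 − MPS = 0.58
Autonomous saving = 2276.94 − 0.42(6957) = -645, so a = 645
C = 645 + 0.58(857) = 645 + 497.06 = 1142.06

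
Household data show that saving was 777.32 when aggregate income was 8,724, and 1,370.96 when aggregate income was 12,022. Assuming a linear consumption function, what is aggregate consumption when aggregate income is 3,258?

MPS = ΔS/ΔY = (1370.96 − 777.32)/(12022 − 8724) = 593.64/3298 = 0.18
MPC = 1 − MPS = 0.82
Autonomous saving = 777.32 − 0.18(8724) = -793, so a = 793
C = 793 + 0.82(3258) = 793 + 2671.56 = 3464.56

C = 3464.56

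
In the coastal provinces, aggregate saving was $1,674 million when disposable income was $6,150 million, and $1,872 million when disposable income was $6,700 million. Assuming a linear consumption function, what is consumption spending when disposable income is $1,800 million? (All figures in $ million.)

C = 1692

MPS = ΔS/ΔY = (1872 − 1674)/(6700 − 6150) = 198/550 = 0.36
MPC = 1 − MPS = 0.64
Autonomous saving = 1674 − 0.36(6150) = -540, so a = 540
C = 540 + 0.64(1800) = 540 + 1152 = 1692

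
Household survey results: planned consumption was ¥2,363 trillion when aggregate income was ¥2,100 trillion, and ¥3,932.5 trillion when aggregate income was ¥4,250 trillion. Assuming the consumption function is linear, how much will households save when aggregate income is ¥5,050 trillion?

MPC = (3932.5 − 2363)/(4250 − 2100) = 1569.5/2150 = 0.73
a = 2363 − 0.73(2100) = 2363 − 1533 = 830
C = 830 + 0.73(5050) = 4516.5
S = 5050 − 4516.5 = 533.5

S = 533.5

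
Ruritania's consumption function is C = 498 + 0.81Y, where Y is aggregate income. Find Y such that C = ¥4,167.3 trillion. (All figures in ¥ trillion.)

498 + 0.81Y = 4167.3
0.81Y = 3669.3, so Y = 3669.3/0.81 = 4530

Y = 4530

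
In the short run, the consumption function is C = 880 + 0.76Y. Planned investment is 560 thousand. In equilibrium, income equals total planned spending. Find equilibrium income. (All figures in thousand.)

Y = C + I = 880 + 0.76Y + 560
Y − 0.76Y = 1440
0.24Y = 1440, so Y = 1440/0.24 = 6000

Y = 6000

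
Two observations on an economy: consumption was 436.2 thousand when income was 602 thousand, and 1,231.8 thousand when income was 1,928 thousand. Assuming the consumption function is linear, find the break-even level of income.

Y = 187.5

MPC = (1231.8 − 436.2)/(1928 − 602) = 795.6/1326 = 0.6
a = 436.2 − 0.6(602) = 436.2 − 361.2 = 75
Break-even: Y = a/(1−MPC) = 75/0.4 = 187.5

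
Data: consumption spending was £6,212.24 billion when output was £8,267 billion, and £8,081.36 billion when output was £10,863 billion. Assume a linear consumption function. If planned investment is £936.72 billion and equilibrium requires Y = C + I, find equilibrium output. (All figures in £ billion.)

MPC = (8081.36 − 6212.24)/(10863 − 8267) = 1869.12/2596 = 0.72
a = 6212.24 − 0.72(8267) = 260
Equilibrium: Y = 260 + 0.72Y + 936.72
0.28Y = 1196.72, so Y = 1196.72/0.28 = 4274

Y = 4274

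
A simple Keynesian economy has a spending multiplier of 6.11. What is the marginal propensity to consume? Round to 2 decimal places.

MPC = 0.84

k = 1/(1 − MPC), so 1 − MPC = 1/k = 1/6.11 = 0.1637
MPC = 1 − 0.1637 = 0.84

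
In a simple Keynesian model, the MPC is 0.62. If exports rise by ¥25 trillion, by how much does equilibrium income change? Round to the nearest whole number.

ΔY ≈ 66

The multiplier is 1/(1 − MPC) = 1/0.38.
ΔY = 25/0.38 = 65.79 ≈ 66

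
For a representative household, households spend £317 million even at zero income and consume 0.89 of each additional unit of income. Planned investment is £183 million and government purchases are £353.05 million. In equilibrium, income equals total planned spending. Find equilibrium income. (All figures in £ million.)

Y = 7755

Y = C + I + G = 317 + 0.89Y + 183 + 353.05
Y − 0.89Y = 853.05
0.11Y = 853.05, so Y = 853.05/0.11 = 7755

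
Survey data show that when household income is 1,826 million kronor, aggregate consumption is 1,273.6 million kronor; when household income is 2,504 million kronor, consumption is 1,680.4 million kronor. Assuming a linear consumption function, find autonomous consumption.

MPC = ΔC/ΔY = (1680.4 − 1273.6)/(2504 − 1826) = 406.8/678 = 0.6
a = C − MPC·Y = 1273.6 − 0.6(1826) = 1273.6 − 1095.6 = 178

a = 178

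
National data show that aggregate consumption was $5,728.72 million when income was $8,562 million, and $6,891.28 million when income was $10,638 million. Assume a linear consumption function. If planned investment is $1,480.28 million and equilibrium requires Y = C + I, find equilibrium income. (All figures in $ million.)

MPC = (6891.28 − 5728.72)/(10638 − 8562) = 1162.56/2076 = 0.56
a = 5728.72 − 0.56(8562) = 934
Equilibrium: Y = 934 + 0.56Y + 1480.28
0.44Y = 2414.28, so Y = 2414.28/0.44 = 5487

Y = 5487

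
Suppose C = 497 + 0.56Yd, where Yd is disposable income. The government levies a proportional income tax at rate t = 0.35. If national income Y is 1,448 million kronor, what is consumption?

Yd = (1 − 0.35)(1448) = 0.65(1448) = 941.2
C = 497 + 0.56(941.2) = 497 + 527.072 = 1024.072

C = 1024.072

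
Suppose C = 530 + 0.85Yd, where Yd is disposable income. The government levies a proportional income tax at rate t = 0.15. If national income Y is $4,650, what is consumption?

C = 3889.625

Yd = (1 − 0.15)(4650) = 0.85(4650) = 3952.5
C = 530 + 0.85(3952.5) = 530 + 3359.625 = 3889.625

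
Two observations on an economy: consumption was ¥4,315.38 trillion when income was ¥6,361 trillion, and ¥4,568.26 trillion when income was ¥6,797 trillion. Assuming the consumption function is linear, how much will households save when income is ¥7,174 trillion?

MPC = (4568.26 − 4315.38)/(6797 − 6361) = 252.88/436 = 0.58
a = 4315.38 − 0.58(6361) = 4315.38 − 3689.38 = 626
C = 626 + 0.58(7174) = 4786.92
S = 7174 − 4786.92 = 2387.08

S = 2387.08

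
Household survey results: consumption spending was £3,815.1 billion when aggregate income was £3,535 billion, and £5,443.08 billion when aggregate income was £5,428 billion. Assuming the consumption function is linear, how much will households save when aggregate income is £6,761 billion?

S = 171.54

MPC = (5443.08 − 3815.1)/(5428 − 3535) = 1627.98/1893 = 0.86
a = 3815.1 − 0.86(3535) = 3815.1 − 3040.1 = 775
C = 775 + 0.86(6761) = 6589.46
S = 6761 − 6589.46 = 171.54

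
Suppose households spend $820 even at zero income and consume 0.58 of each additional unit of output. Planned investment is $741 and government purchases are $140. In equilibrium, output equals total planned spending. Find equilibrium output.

Y = 4050

Y = C + I + G = 820 + 0.58Y + 741 + 140
Y − 0.58Y = 1701
0.42Y = 1701, so Y = 1701/0.42 = 4050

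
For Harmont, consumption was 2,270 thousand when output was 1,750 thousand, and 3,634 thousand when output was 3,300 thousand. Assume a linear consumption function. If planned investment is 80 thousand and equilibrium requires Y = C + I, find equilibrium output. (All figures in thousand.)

MPC = (3634 − 2270)/(3300 − 1750) = 1364/1550 = 0.88
a = 2270 − 0.88(1750) = 730
Equilibrium: Y = 730 + 0.88Y + 80
0.12Y = 810, so Y = 810/0.12 = 6750

Y = 6750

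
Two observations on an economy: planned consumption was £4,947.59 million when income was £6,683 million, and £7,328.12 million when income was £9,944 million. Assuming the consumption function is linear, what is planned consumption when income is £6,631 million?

MPC = (7328.12 − 4947.59)/(9944 − 6683) = 2380.53/3261 = 0.73
a = 4947.59 − 0.73(6683) = 4947.59 − 4878.59 = 69
C = 69 + 0.73(6631) = 69 + 4840.63 = 4909.63

C = 4909.63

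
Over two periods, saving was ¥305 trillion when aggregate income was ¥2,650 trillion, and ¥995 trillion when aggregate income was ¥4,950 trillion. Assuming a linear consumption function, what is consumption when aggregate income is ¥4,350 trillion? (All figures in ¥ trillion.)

MPS = ΔS/ΔY = (995 − 305)/(4950 − 2650) = 690/2300 = 0.3
MPC = 1 − MPS = 0.7
Autonomous saving = 305 − 0.3(2650) = -490, so a = 490
C = 490 + 0.7(4350) = 490 + 3045 = 3535

C = 3535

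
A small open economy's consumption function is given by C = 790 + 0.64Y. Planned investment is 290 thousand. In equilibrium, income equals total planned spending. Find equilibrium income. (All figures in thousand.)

Y = C + I = 790 + 0.64Y + 290
Y − 0.64Y = 1080
0.36Y = 1080, so Y = 1080/0.36 = 3000

Y = 3000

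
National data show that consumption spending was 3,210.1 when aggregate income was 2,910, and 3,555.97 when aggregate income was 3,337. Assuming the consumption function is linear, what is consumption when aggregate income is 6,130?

MPC = (3555.97 − 3210.1)/(3337 − 2910) = 345.87/427 = 0.81
a = 3210.1 − 0.81(2910) = 3210.1 − 2357.1 = 853
C = 853 + 0.81(6130) = 853 + 4965.3 = 5818.3

C = 5818.3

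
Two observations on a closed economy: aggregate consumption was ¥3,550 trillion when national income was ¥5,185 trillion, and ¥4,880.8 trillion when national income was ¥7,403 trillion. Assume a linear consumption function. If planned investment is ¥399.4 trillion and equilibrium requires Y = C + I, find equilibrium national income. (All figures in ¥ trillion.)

MPC = (4880.8 − 3550)/(7403 − 5185) = 1330.8/2218 = 0.6
a = 3550 − 0.6(5185) = 439
Equilibrium: Y = 439 + 0.6Y + 399.4
0.4Y = 838.4, so Y = 838.4/0.4 = 2096

Y = 2096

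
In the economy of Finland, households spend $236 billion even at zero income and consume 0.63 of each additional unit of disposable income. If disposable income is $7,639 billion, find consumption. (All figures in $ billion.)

C = 236 + 0.63(7639) = 236 + 4812.57 = 5048.57

C = 5048.57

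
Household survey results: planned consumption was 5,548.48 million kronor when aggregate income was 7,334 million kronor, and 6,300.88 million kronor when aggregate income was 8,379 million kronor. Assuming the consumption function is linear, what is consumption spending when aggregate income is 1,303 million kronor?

C = 1206.16

MPC = (6300.88 − 5548.48)/(8379 − 7334) = 752.4/1045 = 0.72
a = 5548.48 − 0.72(7334) = 5548.48 − 5280.48 = 268
C = 268 + 0.72(1303) = 268 + 938.16 = 1206.16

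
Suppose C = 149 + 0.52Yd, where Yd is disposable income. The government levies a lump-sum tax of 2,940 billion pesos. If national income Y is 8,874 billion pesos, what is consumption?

C = 3234.68

Yd = Y − T = 8874 − 2940 = 5934
C = 149 + 0.52(5934) = 149 + 3085.68 = 3234.68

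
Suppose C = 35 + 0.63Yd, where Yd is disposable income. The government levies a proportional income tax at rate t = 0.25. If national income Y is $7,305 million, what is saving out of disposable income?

S = 1992.1375

Yd = (1 − 0.25)(7305) = 0.75(7305) = 5478.75
C = 35 + 0.63(5478.75) = 35 + 3451.6125 = 3486.6125
S = Yd − C = 5478.75 − 3486.6125 = 1992.1375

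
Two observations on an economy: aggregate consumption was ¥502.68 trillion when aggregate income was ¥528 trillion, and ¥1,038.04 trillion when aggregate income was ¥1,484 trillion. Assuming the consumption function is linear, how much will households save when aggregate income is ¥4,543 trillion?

MPC = (1038.04 − 502.68)/(1484 − 528) = 535.36/956 = 0.56
a = 502.68 − 0.56(528) = 502.68 − 295.68 = 207
C = 207 + 0.56(4543) = 2751.08
S = 4543 − 2751.08 = 1791.92

S = 1791.92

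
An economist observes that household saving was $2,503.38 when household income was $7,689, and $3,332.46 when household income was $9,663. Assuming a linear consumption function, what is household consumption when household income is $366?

C = 938.28

MPS = ΔS/ΔY = (3332.46 − 2503.38)/(9663 − 7689) = 829.08/1974 = 0.42
MPC = 1 − MPS = 0.58
Autonomous saving = 2503.38 − 0.42(7689) = -726, so a = 726
C = 726 + 0.58(366) = 726 + 212.28 = 938.28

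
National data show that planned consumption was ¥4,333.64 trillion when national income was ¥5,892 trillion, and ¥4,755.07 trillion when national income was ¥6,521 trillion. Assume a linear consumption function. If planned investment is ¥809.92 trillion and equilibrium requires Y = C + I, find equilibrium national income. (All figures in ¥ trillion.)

MPC = (4755.07 − 4333.64)/(6521 − 5892) = 421.43/629 = 0.67
a = 4333.64 − 0.67(5892) = 386
Equilibrium: Y = 386 + 0.67Y + 809.92
0.33Y = 1195.92, so Y = 1195.92/0.33 = 3624

Y = 3624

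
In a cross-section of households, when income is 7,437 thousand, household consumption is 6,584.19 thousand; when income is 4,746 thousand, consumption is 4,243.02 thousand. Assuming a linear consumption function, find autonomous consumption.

a = 114

MPC = ΔC/ΔY = (6584.19 − 4243.02)/(7437 − 4746) = 2341.17/2691 = 0.87
a = C − MPC·Y = 4243.02 − 0.87(4746) = 4243.02 − 4129.02 = 114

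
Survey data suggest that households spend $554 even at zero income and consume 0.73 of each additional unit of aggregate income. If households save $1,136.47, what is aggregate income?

S = Y − C = -554 + 0.27Y
-554 + 0.27Y = 1136.47, so 0.27Y = 1690.47 and Y = 6261

Y = 6261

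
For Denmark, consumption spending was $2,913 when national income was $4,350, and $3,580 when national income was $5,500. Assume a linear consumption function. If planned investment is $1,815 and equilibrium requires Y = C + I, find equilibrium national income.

Y = 5250

MPC = (3580 − 2913)/(5500 − 4350) = 667/1150 = 0.58
a = 2913 − 0.58(4350) = 390
Equilibrium: Y = 390 + 0.58Y + 1815
0.42Y = 2205, so Y = 2205/0.42 = 5250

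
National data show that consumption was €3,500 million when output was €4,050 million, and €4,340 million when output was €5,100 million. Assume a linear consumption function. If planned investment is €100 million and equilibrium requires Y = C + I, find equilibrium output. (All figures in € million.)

MPC = (4340 − 3500)/(5100 − 4050) = 840/1050 = 0.8
a = 3500 − 0.8(4050) = 260
Equilibrium: Y = 260 + 0.8Y + 100
0.2Y = 360, so Y = 360/0.2 = 1800

Y = 1800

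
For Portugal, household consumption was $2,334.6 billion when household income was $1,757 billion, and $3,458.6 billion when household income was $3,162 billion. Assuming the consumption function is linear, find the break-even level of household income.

Y = 4645

MPC = (3458.6 − 2334.6)/(3162 − 1757) = 1124/1405 = 0.8
a = 2334.6 − 0.8(1757) = 2334.6 − 1405.6 = 929
Break-even: Y = a/(1−MPC) = 929/0.2 = 4645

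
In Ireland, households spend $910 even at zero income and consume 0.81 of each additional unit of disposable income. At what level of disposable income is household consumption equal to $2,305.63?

910 + 0.81Y = 2305.63
0.81Y = 1395.63, so Y = 1395.63/0.81 = 1723

Y = 1723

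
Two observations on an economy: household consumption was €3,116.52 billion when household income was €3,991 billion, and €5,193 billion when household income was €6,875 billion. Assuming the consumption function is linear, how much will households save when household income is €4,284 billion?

MPC = (5193 − 3116.52)/(6875 − 3991) = 2076.48/2884 = 0.72
a = 3116.52 − 0.72(3991) = 3116.52 − 2873.52 = 243
C = 243 + 0.72(4284) = 3327.48
S = 4284 − 3327.48 = 956.52

S = 956.52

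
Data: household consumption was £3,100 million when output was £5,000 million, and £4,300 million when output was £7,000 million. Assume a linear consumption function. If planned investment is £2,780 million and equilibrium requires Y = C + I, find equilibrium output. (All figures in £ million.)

MPC = (4300 − 3100)/(7000 − 5000) = 1200/2000 = 0.6
a = 3100 − 0.6(5000) = 100
Equilibrium: Y = 100 + 0.6Y + 2780
0.4Y = 2880, so Y = 2880/0.4 = 7200

Y = 7200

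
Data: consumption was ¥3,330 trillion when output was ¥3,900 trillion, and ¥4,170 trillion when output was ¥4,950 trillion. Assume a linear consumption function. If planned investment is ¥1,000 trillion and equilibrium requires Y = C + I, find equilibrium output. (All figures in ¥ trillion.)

Y = 6050

MPC = (4170 − 3330)/(4950 − 3900) = 840/1050 = 0.8
a = 3330 − 0.8(3900) = 210
Equilibrium: Y = 210 + 0.8Y + 1000
0.2Y = 1210, so Y = 1210/0.2 = 6050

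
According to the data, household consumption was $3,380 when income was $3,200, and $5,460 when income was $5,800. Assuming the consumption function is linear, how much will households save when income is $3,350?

S = -150

MPC = (5460 − 3380)/(5800 − 3200) = 2080/2600 = 0.8
a = 3380 − 0.8(3200) = 3380 − 2560 = 820
C = 820 + 0.8(3350) = 3500
S = 3350 − 3500 = -150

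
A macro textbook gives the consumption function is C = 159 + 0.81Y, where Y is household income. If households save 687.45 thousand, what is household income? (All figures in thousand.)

Y = 4455

S = Y − C = -159 + 0.19Y
-159 + 0.19Y = 687.45, so 0.19Y = 846.45 and Y = 4455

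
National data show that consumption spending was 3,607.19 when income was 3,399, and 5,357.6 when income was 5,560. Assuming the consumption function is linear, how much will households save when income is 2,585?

S = -362.85

MPC = (5357.6 − 3607.19)/(5560 − 3399) = 1750.41/2161 = 0.81
a = 3607.19 − 0.81(3399) = 3607.19 − 2753.19 = 854
C = 854 + 0.81(2585) = 2947.85
S = 2585 − 2947.85 = -362.85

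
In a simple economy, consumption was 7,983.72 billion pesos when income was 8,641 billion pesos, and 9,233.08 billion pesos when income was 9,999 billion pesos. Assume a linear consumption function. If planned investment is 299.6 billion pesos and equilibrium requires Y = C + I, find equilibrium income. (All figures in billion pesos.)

MPC = (9233.08 − 7983.72)/(9999 − 8641) = 1249.36/1358 = 0.92
a = 7983.72 − 0.92(8641) = 34
Equilibrium: Y = 34 + 0.92Y + 299.6
0.08Y = 333.6, so Y = 333.6/0.08 = 4170

Y = 4170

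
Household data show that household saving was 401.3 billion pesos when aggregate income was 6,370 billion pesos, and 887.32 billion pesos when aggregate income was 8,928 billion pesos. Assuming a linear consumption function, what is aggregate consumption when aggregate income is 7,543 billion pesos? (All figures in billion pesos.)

C = 6918.83

MPS = ΔS/ΔY = (887.32 − 401.3)/(8928 − 6370) = 486.02/2558 = 0.19
MPC = 1 − MPS = 0.81
Autonomous saving = 401.3 − 0.19(6370) = -809, so a = 809
C = 809 + 0.81(7543) = 809 + 6109.83 = 6918.83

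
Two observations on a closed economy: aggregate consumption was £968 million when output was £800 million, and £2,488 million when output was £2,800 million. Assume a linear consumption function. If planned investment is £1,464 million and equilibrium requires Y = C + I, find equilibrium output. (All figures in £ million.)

Y = 7600

MPC = (2488 − 968)/(2800 − 800) = 1520/2000 = 0.76
a = 968 − 0.76(800) = 360
Equilibrium: Y = 360 + 0.76Y + 1464
0.24Y = 1824, so Y = 1824/0.24 = 7600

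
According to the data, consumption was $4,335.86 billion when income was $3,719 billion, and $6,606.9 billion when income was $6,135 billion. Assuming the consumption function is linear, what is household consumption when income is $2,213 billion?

MPC = (6606.9 − 4335.86)/(6135 − 3719) = 2271.04/2416 = 0.94
a = 4335.86 − 0.94(3719) = 4335.86 − 3495.86 = 840
C = 840 + 0.94(2213) = 840 + 2080.22 = 2920.22

C = 2920.22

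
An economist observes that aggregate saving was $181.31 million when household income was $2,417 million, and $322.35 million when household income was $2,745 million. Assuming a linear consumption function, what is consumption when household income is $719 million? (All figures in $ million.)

C = 1267.83

MPS = ΔS/ΔY = (322.35 − 181.31)/(2745 − 2417) = 141.04/328 = 0.43
MPC = 1 − MPS = 0.57
Autonomous saving = 181.31 − 0.43(2417) = -858, so a = 858
C = 858 + 0.57(719) = 858 + 409.83 = 1267.83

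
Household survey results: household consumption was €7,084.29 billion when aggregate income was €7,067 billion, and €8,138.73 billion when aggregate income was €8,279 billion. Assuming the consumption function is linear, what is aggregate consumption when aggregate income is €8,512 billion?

MPC = (8138.73 − 7084.29)/(8279 − 7067) = 1054.44/1212 = 0.87
a = 7084.29 − 0.87(7067) = 7084.29 − 6148.29 = 936
C = 936 + 0.87(8512) = 936 + 7405.44 = 8341.44

C = 8341.44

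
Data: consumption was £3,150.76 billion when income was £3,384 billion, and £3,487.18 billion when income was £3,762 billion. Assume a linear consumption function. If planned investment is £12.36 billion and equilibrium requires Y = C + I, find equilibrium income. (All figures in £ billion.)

Y = 1376

MPC = (3487.18 − 3150.76)/(3762 − 3384) = 336.42/378 = 0.89
a = 3150.76 − 0.89(3384) = 139
Equilibrium: Y = 139 + 0.89Y + 12.36
0.11Y = 151.36, so Y = 151.36/0.11 = 1376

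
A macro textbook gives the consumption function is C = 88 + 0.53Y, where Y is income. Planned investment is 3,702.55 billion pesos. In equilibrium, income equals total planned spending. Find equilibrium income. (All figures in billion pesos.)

Y = C + I = 88 + 0.53Y + 3702.55
Y − 0.53Y = 3790.55
0.47Y = 3790.55, so Y = 3790.55/0.47 = 8065

Y = 8065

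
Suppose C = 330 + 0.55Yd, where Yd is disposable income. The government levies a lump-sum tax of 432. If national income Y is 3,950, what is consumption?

Yd = Y − T = 3950 − 432 = 3518
C = 330 + 0.55(3518) = 330 + 1934.9 = 2264.9

C = 2264.9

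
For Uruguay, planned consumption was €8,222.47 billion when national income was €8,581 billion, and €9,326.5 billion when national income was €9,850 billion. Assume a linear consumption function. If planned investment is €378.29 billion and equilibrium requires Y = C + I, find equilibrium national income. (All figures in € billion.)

MPC = (9326.5 − 8222.47)/(9850 − 8581) = 1104.03/1269 = 0.87
a = 8222.47 − 0.87(8581) = 757
Equilibrium: Y = 757 + 0.87Y + 378.29
0.13Y = 1135.29, so Y = 1135.29/0.13 = 8733

Y = 8733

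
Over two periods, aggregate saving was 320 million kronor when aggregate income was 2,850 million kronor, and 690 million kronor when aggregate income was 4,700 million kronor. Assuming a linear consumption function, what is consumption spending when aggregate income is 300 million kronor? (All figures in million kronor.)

C = 490

MPS = ΔS/ΔY = (690 − 320)/(4700 − 2850) = 370/1850 = 0.2
MPC = 1 − MPS = 0.8
Autonomous saving = 320 − 0.2(2850) = -250, so a = 250
C = 250 + 0.8(300) = 250 + 240 = 490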